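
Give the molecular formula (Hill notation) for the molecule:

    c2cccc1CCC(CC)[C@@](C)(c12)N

Heavy atoms from the SMILES: 13 C, 1 N.
Implicit hydrogens by atom environment:
  4 × C (aromatic): 1 H each → 4
  3 × C: 2 H each → 6
  2 × C: 3 H each → 6
  2 × C (aromatic): no H
  1 × C: 1 H
  1 × C: no H
  1 × N: 2 H
  Total hydrogens = 19.
Molecular formula: C13H19N

C13H19N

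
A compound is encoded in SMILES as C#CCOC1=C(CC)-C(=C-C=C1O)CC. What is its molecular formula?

C13H16O2

Heavy atoms from the SMILES: 13 C, 2 O.
Implicit hydrogens by atom environment:
  4 × C (aromatic): no H
  3 × C: 2 H each → 6
  2 × C: 3 H each → 6
  2 × C (aromatic): 1 H each → 2
  1 × C: 1 H
  1 × C: no H
  1 × O: 1 H
  1 × O: no H
  Total hydrogens = 16.
Molecular formula: C13H16O2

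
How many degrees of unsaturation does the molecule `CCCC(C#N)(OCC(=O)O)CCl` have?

Molecular formula from the SMILES: C8H12ClNO3.
DoU = (2C + 2 + N − H − X)/2 = (2·8 + 2 + 1 − 12 − 1)/2 = 6/2 = 3.
(Structurally: 0 ring(s) + 3 π bond(s) = 3.)

3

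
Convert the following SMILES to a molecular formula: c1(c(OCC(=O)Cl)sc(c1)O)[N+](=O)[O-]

Heavy atoms from the SMILES: 6 C, 1 Cl, 1 N, 5 O, 1 S.
Implicit hydrogens by atom environment:
  3 × C (aromatic): no H
  3 × O: no H
  1 × C: 2 H
  1 × C (aromatic): 1 H
  1 × C: no H
  1 × Cl: no H
  1 × N (charge +1): no H
  1 × O: 1 H
  1 × O (charge -1): no H
  1 × S (aromatic): no H
  Total hydrogens = 4.
Molecular formula: C6H4ClNO5S

C6H4ClNO5S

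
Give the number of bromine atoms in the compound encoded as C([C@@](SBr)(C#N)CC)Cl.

1

The symbol for bromine appears 1 time in the SMILES.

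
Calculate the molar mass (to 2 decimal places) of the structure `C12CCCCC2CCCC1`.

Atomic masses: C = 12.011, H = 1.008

138.25

Molecular formula: C10H18.
M = 10×12.011 + 18×1.008 = 138.25 g/mol.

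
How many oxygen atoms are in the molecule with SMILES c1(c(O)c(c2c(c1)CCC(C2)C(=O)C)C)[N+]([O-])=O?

4

The symbol for oxygen appears 4 times in the SMILES.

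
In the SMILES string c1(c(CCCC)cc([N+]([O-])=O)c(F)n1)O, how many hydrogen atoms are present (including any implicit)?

Hydrogens are implicit in SMILES; fill each atom to its normal valence:
  4 × C (aromatic): no H
  3 × C: 2 H each → 6
  1 × C: 3 H
  1 × C (aromatic): 1 H
  1 × F: no H
  1 × N (aromatic): no H
  1 × N (charge +1): no H
  1 × O: 1 H
  1 × O: no H
  1 × O (charge -1): no H
  Total hydrogens = 11.

11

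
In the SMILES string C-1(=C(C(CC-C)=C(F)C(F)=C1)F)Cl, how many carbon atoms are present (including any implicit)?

9

The symbol for carbon appears 9 times in the SMILES. (Cl is a single chlorine, not C + l.)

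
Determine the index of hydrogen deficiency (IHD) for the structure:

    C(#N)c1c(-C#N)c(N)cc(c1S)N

8

Molecular formula from the SMILES: C8H6N4S.
DoU = (2C + 2 + N − H − X)/2 = (2·8 + 2 + 4 − 6 − 0)/2 = 16/2 = 8.
(Structurally: 1 ring(s) + 7 π bond(s) = 8.)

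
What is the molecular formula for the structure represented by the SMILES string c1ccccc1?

C6H6

Heavy atoms from the SMILES: 6 C.
Implicit hydrogens by atom environment:
  6 × C (aromatic): 1 H each → 6
  Total hydrogens = 6.
Molecular formula: C6H6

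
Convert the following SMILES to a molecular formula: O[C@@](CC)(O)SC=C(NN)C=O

Heavy atoms from the SMILES: 6 C, 2 N, 3 O, 1 S.
Implicit hydrogens by atom environment:
  2 × C: 1 H each → 2
  2 × C: no H
  2 × O: 1 H each → 2
  1 × C: 3 H
  1 × C: 2 H
  1 × N: 2 H
  1 × N: 1 H
  1 × O: no H
  1 × S: no H
  Total hydrogens = 12.
Molecular formula: C6H12N2O3S

C6H12N2O3S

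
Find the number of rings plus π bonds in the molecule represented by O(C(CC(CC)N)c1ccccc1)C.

Molecular formula from the SMILES: C12H19NO.
DoU = (2C + 2 + N − H − X)/2 = (2·12 + 2 + 1 − 19 − 0)/2 = 8/2 = 4.
(Structurally: 1 ring(s) + 3 π bond(s) = 4.)

4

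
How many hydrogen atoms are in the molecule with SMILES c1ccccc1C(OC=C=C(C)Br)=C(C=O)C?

13

Hydrogens are implicit in SMILES; fill each atom to its normal valence:
  5 × C (aromatic): 1 H each → 5
  4 × C: no H
  2 × C: 3 H each → 6
  2 × C: 1 H each → 2
  2 × O: no H
  1 × Br: no H
  1 × C (aromatic): no H
  Total hydrogens = 13.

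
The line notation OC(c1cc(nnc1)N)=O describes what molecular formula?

C5H5N3O2

Heavy atoms from the SMILES: 5 C, 3 N, 2 O.
Implicit hydrogens by atom environment:
  2 × C (aromatic): 1 H each → 2
  2 × C (aromatic): no H
  2 × N (aromatic): no H
  1 × C: no H
  1 × N: 2 H
  1 × O: 1 H
  1 × O: no H
  Total hydrogens = 5.
Molecular formula: C5H5N3O2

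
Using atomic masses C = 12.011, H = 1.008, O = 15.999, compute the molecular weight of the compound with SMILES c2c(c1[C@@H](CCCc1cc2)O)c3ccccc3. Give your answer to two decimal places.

Molecular formula: C16H16O.
M = 16×12.011 + 16×1.008 + 1×15.999 = 224.30 g/mol.

224.30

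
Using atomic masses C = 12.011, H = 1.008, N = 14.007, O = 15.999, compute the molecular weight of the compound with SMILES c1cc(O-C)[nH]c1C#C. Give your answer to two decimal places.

Molecular formula: C7H7NO.
M = 7×12.011 + 7×1.008 + 1×14.007 + 1×15.999 = 121.14 g/mol.

121.14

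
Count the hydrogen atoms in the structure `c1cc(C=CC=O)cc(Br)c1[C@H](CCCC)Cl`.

Hydrogens are implicit in SMILES; fill each atom to its normal valence:
  4 × C: 1 H each → 4
  3 × C: 2 H each → 6
  3 × C (aromatic): 1 H each → 3
  3 × C (aromatic): no H
  1 × Br: no H
  1 × C: 3 H
  1 × Cl: no H
  1 × O: no H
  Total hydrogens = 16.

16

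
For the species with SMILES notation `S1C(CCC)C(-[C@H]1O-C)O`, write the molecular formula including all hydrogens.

Heavy atoms from the SMILES: 7 C, 2 O, 1 S.
Implicit hydrogens by atom environment:
  3 × C: 1 H each → 3
  2 × C: 3 H each → 6
  2 × C: 2 H each → 4
  1 × O: 1 H
  1 × O: no H
  1 × S: no H
  Total hydrogens = 14.
Molecular formula: C7H14O2S

C7H14O2S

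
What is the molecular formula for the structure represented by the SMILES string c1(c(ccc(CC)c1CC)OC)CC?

C13H20O

Heavy atoms from the SMILES: 13 C, 1 O.
Implicit hydrogens by atom environment:
  4 × C: 3 H each → 12
  4 × C (aromatic): no H
  3 × C: 2 H each → 6
  2 × C (aromatic): 1 H each → 2
  1 × O: no H
  Total hydrogens = 20.
Molecular formula: C13H20O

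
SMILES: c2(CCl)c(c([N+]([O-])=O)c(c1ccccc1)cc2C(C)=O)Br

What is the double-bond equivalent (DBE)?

10

Molecular formula from the SMILES: C15H11BrClNO3.
DoU = (2C + 2 + N − H − X)/2 = (2·15 + 2 + 1 − 11 − 2)/2 = 20/2 = 10.
(Structurally: 2 ring(s) + 8 π bond(s) = 10.)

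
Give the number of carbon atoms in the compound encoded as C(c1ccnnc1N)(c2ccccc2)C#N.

The symbol for carbon appears 12 times in the SMILES. Lowercase c denotes aromatic carbon and counts toward C.

12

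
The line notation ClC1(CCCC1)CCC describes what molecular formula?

Heavy atoms from the SMILES: 8 C, 1 Cl.
Implicit hydrogens by atom environment:
  6 × C: 2 H each → 12
  1 × C: 3 H
  1 × C: no H
  1 × Cl: no H
  Total hydrogens = 15.
Molecular formula: C8H15Cl

C8H15Cl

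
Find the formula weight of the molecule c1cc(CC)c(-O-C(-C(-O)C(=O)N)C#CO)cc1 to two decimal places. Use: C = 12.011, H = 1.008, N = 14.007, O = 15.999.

249.27

Molecular formula: C13H15NO4.
M = 13×12.011 + 15×1.008 + 1×14.007 + 4×15.999 = 249.27 g/mol.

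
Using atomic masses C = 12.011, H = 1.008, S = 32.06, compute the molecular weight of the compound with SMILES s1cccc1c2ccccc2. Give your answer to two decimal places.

Molecular formula: C10H8S.
M = 10×12.011 + 8×1.008 + 1×32.06 = 160.23 g/mol.

160.23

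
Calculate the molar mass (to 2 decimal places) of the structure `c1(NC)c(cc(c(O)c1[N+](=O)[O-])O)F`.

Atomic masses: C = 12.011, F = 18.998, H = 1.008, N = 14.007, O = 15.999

Molecular formula: C7H7FN2O4.
M = 7×12.011 + 1×18.998 + 7×1.008 + 2×14.007 + 4×15.999 = 202.14 g/mol.

202.14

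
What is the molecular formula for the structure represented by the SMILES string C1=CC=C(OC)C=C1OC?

C8H10O2

Heavy atoms from the SMILES: 8 C, 2 O.
Implicit hydrogens by atom environment:
  4 × C (aromatic): 1 H each → 4
  2 × C: 3 H each → 6
  2 × C (aromatic): no H
  2 × O: no H
  Total hydrogens = 10.
Molecular formula: C8H10O2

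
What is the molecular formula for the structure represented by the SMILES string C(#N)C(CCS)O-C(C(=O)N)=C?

C7H10N2O2S

Heavy atoms from the SMILES: 7 C, 2 N, 2 O, 1 S.
Implicit hydrogens by atom environment:
  3 × C: 2 H each → 6
  3 × C: no H
  2 × O: no H
  1 × C: 1 H
  1 × N: 2 H
  1 × N: no H
  1 × S: 1 H
  Total hydrogens = 10.
Molecular formula: C7H10N2O2S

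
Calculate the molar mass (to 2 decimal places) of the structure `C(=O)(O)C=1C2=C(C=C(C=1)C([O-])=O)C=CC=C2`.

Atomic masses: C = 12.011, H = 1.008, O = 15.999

215.18

Molecular formula: C12H7O4-.
M = 12×12.011 + 7×1.008 + 4×15.999 = 215.18 g/mol.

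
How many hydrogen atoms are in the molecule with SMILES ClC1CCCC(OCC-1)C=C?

Hydrogens are implicit in SMILES; fill each atom to its normal valence:
  6 × C: 2 H each → 12
  3 × C: 1 H each → 3
  1 × Cl: no H
  1 × O: no H
  Total hydrogens = 15.

15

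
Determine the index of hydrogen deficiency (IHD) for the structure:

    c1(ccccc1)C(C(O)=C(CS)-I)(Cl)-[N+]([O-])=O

Molecular formula from the SMILES: C10H9ClINO3S.
DoU = (2C + 2 + N − H − X)/2 = (2·10 + 2 + 1 − 9 − 2)/2 = 12/2 = 6.
(Structurally: 1 ring(s) + 5 π bond(s) = 6.)

6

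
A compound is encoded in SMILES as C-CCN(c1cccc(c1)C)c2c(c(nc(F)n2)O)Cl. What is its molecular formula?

Heavy atoms from the SMILES: 14 C, 1 Cl, 1 F, 3 N, 1 O.
Implicit hydrogens by atom environment:
  6 × C (aromatic): no H
  4 × C (aromatic): 1 H each → 4
  2 × C: 3 H each → 6
  2 × C: 2 H each → 4
  2 × N (aromatic): no H
  1 × Cl: no H
  1 × F: no H
  1 × N: no H
  1 × O: 1 H
  Total hydrogens = 15.
Molecular formula: C14H15ClFN3O

C14H15ClFN3O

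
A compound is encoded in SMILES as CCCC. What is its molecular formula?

Heavy atoms from the SMILES: 4 C.
Implicit hydrogens by atom environment:
  2 × C: 3 H each → 6
  2 × C: 2 H each → 4
  Total hydrogens = 10.
Molecular formula: C4H10

C4H10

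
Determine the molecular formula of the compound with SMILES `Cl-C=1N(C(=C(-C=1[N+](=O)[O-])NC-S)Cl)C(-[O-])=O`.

C6H4Cl2N3O4S-

Heavy atoms from the SMILES: 6 C, 2 Cl, 3 N, 4 O, 1 S.
Implicit hydrogens by atom environment:
  4 × C (aromatic): no H
  2 × Cl: no H
  2 × O: no H
  2 × O (charge -1): no H
  1 × C: 2 H
  1 × C: no H
  1 × N: 1 H
  1 × N (aromatic): no H
  1 × N (charge +1): no H
  1 × S: 1 H
  Total hydrogens = 4.
Net charge -1.
Molecular formula: C6H4Cl2N3O4S-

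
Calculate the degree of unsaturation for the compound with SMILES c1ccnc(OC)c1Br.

4

Molecular formula from the SMILES: C6H6BrNO.
DoU = (2C + 2 + N − H − X)/2 = (2·6 + 2 + 1 − 6 − 1)/2 = 8/2 = 4.
(Structurally: 1 ring(s) + 3 π bond(s) = 4.)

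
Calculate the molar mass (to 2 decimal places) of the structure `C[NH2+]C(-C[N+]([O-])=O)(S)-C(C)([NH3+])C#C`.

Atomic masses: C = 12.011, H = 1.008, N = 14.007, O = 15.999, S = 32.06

205.28

Molecular formula: [C7H15N3O2S]2+.
M = 7×12.011 + 15×1.008 + 3×14.007 + 2×15.999 + 1×32.06 = 205.28 g/mol.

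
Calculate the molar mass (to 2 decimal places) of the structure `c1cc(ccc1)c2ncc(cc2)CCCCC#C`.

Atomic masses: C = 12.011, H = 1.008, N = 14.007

235.33

Molecular formula: C17H17N.
M = 17×12.011 + 17×1.008 + 1×14.007 = 235.33 g/mol.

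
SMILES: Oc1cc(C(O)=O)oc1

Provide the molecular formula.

C5H4O4

Heavy atoms from the SMILES: 5 C, 4 O.
Implicit hydrogens by atom environment:
  2 × C (aromatic): 1 H each → 2
  2 × C (aromatic): no H
  2 × O: 1 H each → 2
  1 × C: no H
  1 × O (aromatic): no H
  1 × O: no H
  Total hydrogens = 4.
Molecular formula: C5H4O4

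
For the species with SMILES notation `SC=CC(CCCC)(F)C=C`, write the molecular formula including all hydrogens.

Heavy atoms from the SMILES: 9 C, 1 F, 1 S.
Implicit hydrogens by atom environment:
  4 × C: 2 H each → 8
  3 × C: 1 H each → 3
  1 × C: 3 H
  1 × C: no H
  1 × F: no H
  1 × S: 1 H
  Total hydrogens = 15.
Molecular formula: C9H15FS

C9H15FS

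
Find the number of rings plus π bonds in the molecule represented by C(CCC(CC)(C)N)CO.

Molecular formula from the SMILES: C8H19NO.
DoU = (2C + 2 + N − H − X)/2 = (2·8 + 2 + 1 − 19 − 0)/2 = 0/2 = 0.
(Structurally: 0 ring(s) + 0 π bond(s) = 0.)

0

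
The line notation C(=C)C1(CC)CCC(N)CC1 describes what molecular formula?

C10H19N

Heavy atoms from the SMILES: 10 C, 1 N.
Implicit hydrogens by atom environment:
  6 × C: 2 H each → 12
  2 × C: 1 H each → 2
  1 × C: 3 H
  1 × C: no H
  1 × N: 2 H
  Total hydrogens = 19.
Molecular formula: C10H19N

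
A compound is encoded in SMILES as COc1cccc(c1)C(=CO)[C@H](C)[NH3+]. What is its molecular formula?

Heavy atoms from the SMILES: 11 C, 1 N, 2 O.
Implicit hydrogens by atom environment:
  4 × C (aromatic): 1 H each → 4
  2 × C: 3 H each → 6
  2 × C: 1 H each → 2
  2 × C (aromatic): no H
  1 × C: no H
  1 × N (charge +1): 3 H
  1 × O: 1 H
  1 × O: no H
  Total hydrogens = 16.
Net charge +1.
Molecular formula: C11H16NO2+

C11H16NO2+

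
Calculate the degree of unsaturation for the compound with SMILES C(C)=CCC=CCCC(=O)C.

Molecular formula from the SMILES: C10H16O.
DoU = (2C + 2 + N − H − X)/2 = (2·10 + 2 + 0 − 16 − 0)/2 = 6/2 = 3.
(Structurally: 0 ring(s) + 3 π bond(s) = 3.)

3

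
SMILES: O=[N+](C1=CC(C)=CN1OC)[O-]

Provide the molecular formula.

Heavy atoms from the SMILES: 6 C, 2 N, 3 O.
Implicit hydrogens by atom environment:
  2 × C: 3 H each → 6
  2 × C (aromatic): 1 H each → 2
  2 × C (aromatic): no H
  2 × O: no H
  1 × N (aromatic): no H
  1 × N (charge +1): no H
  1 × O (charge -1): no H
  Total hydrogens = 8.
Molecular formula: C6H8N2O3

C6H8N2O3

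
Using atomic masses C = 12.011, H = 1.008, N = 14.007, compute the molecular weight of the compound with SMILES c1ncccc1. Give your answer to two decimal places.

Molecular formula: C5H5N.
M = 5×12.011 + 5×1.008 + 1×14.007 = 79.10 g/mol.

79.10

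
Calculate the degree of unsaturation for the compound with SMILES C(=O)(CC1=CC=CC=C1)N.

Molecular formula from the SMILES: C8H9NO.
DoU = (2C + 2 + N − H − X)/2 = (2·8 + 2 + 1 − 9 − 0)/2 = 10/2 = 5.
(Structurally: 1 ring(s) + 4 π bond(s) = 5.)

5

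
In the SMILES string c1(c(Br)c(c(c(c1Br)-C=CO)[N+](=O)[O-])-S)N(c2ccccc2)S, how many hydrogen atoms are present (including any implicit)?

Hydrogens are implicit in SMILES; fill each atom to its normal valence:
  7 × C (aromatic): no H
  5 × C (aromatic): 1 H each → 5
  2 × Br: no H
  2 × C: 1 H each → 2
  2 × S: 1 H each → 2
  1 × N (charge +1): no H
  1 × N: no H
  1 × O: 1 H
  1 × O: no H
  1 × O (charge -1): no H
  Total hydrogens = 10.

10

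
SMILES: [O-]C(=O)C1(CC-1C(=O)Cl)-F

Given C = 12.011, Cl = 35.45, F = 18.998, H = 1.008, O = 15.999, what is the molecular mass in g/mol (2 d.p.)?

Molecular formula: C5H3ClFO3-.
M = 5×12.011 + 1×35.45 + 1×18.998 + 3×1.008 + 3×15.999 = 165.52 g/mol.

165.52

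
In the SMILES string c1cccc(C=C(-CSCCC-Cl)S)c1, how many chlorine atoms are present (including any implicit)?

The symbol for chlorine appears 1 time in the SMILES.

1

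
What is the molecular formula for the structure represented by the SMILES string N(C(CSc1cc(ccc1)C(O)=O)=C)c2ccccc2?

Heavy atoms from the SMILES: 16 C, 1 N, 2 O, 1 S.
Implicit hydrogens by atom environment:
  9 × C (aromatic): 1 H each → 9
  3 × C (aromatic): no H
  2 × C: 2 H each → 4
  2 × C: no H
  1 × N: 1 H
  1 × O: 1 H
  1 × O: no H
  1 × S: no H
  Total hydrogens = 15.
Molecular formula: C16H15NO2S

C16H15NO2S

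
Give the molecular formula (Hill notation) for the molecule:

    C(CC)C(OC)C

C6H14O

Heavy atoms from the SMILES: 6 C, 1 O.
Implicit hydrogens by atom environment:
  3 × C: 3 H each → 9
  2 × C: 2 H each → 4
  1 × C: 1 H
  1 × O: no H
  Total hydrogens = 14.
Molecular formula: C6H14O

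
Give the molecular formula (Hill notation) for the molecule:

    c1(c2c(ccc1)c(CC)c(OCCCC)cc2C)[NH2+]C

C18H26NO+

Heavy atoms from the SMILES: 18 C, 1 N, 1 O.
Implicit hydrogens by atom environment:
  6 × C (aromatic): no H
  4 × C: 3 H each → 12
  4 × C: 2 H each → 8
  4 × C (aromatic): 1 H each → 4
  1 × N (charge +1): 2 H
  1 × O: no H
  Total hydrogens = 26.
Net charge +1.
Molecular formula: C18H26NO+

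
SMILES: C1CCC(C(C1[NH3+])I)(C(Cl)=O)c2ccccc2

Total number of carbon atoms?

The symbol for carbon appears 13 times in the SMILES. Lowercase c denotes aromatic carbon and counts toward C.

13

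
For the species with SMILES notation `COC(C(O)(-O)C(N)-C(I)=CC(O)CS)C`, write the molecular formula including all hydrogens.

C9H18INO4S

Heavy atoms from the SMILES: 9 C, 1 I, 1 N, 4 O, 1 S.
Implicit hydrogens by atom environment:
  4 × C: 1 H each → 4
  3 × O: 1 H each → 3
  2 × C: 3 H each → 6
  2 × C: no H
  1 × C: 2 H
  1 × I: no H
  1 × N: 2 H
  1 × O: no H
  1 × S: 1 H
  Total hydrogens = 18.
Molecular formula: C9H18INO4S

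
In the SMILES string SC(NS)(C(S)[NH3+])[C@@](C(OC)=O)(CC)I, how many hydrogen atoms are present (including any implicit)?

Hydrogens are implicit in SMILES; fill each atom to its normal valence:
  3 × C: no H
  3 × S: 1 H each → 3
  2 × C: 3 H each → 6
  2 × O: no H
  1 × C: 2 H
  1 × C: 1 H
  1 × I: no H
  1 × N (charge +1): 3 H
  1 × N: 1 H
  Total hydrogens = 16.

16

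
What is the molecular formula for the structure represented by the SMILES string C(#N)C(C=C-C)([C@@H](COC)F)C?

C9H14FNO

Heavy atoms from the SMILES: 9 C, 1 F, 1 N, 1 O.
Implicit hydrogens by atom environment:
  3 × C: 3 H each → 9
  3 × C: 1 H each → 3
  2 × C: no H
  1 × C: 2 H
  1 × F: no H
  1 × N: no H
  1 × O: no H
  Total hydrogens = 14.
Molecular formula: C9H14FNO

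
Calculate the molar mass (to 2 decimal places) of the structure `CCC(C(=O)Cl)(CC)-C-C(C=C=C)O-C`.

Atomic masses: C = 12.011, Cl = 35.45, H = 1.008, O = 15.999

Molecular formula: C12H19ClO2.
M = 12×12.011 + 1×35.45 + 19×1.008 + 2×15.999 = 230.73 g/mol.

230.73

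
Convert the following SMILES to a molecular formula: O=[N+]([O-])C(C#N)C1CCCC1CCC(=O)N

Heavy atoms from the SMILES: 10 C, 3 N, 3 O.
Implicit hydrogens by atom environment:
  5 × C: 2 H each → 10
  3 × C: 1 H each → 3
  2 × C: no H
  2 × O: no H
  1 × N: 2 H
  1 × N: no H
  1 × N (charge +1): no H
  1 × O (charge -1): no H
  Total hydrogens = 15.
Molecular formula: C10H15N3O3

C10H15N3O3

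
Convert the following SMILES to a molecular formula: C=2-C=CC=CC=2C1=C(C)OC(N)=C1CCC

C14H17NO

Heavy atoms from the SMILES: 14 C, 1 N, 1 O.
Implicit hydrogens by atom environment:
  5 × C (aromatic): 1 H each → 5
  5 × C (aromatic): no H
  2 × C: 3 H each → 6
  2 × C: 2 H each → 4
  1 × N: 2 H
  1 × O (aromatic): no H
  Total hydrogens = 17.
Molecular formula: C14H17NO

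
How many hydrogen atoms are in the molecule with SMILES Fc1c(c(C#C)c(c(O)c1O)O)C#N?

Hydrogens are implicit in SMILES; fill each atom to its normal valence:
  6 × C (aromatic): no H
  3 × O: 1 H each → 3
  2 × C: no H
  1 × C: 1 H
  1 × F: no H
  1 × N: no H
  Total hydrogens = 4.

4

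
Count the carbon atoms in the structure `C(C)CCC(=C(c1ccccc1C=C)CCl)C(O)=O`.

The symbol for carbon appears 16 times in the SMILES. Lowercase c denotes aromatic carbon and counts toward C.

16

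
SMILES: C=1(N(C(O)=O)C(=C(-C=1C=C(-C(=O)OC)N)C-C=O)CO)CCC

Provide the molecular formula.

Heavy atoms from the SMILES: 15 C, 2 N, 6 O.
Implicit hydrogens by atom environment:
  4 × C: 2 H each → 8
  4 × C (aromatic): no H
  4 × O: no H
  3 × C: no H
  2 × C: 3 H each → 6
  2 × C: 1 H each → 2
  2 × O: 1 H each → 2
  1 × N: 2 H
  1 × N (aromatic): no H
  Total hydrogens = 20.
Molecular formula: C15H20N2O6

C15H20N2O6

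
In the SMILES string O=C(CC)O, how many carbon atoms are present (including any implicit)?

3

The symbol for carbon appears 3 times in the SMILES.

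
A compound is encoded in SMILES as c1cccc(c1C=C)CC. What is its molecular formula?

C10H12

Heavy atoms from the SMILES: 10 C.
Implicit hydrogens by atom environment:
  4 × C (aromatic): 1 H each → 4
  2 × C: 2 H each → 4
  2 × C (aromatic): no H
  1 × C: 3 H
  1 × C: 1 H
  Total hydrogens = 12.
Molecular formula: C10H12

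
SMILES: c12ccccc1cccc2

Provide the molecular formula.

Heavy atoms from the SMILES: 10 C.
Implicit hydrogens by atom environment:
  8 × C (aromatic): 1 H each → 8
  2 × C (aromatic): no H
  Total hydrogens = 8.
Molecular formula: C10H8

C10H8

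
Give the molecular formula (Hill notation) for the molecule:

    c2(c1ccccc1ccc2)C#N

Heavy atoms from the SMILES: 11 C, 1 N.
Implicit hydrogens by atom environment:
  7 × C (aromatic): 1 H each → 7
  3 × C (aromatic): no H
  1 × C: no H
  1 × N: no H
  Total hydrogens = 7.
Molecular formula: C11H7N

C11H7N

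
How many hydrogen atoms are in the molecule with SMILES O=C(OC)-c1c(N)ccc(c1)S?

Hydrogens are implicit in SMILES; fill each atom to its normal valence:
  3 × C (aromatic): 1 H each → 3
  3 × C (aromatic): no H
  2 × O: no H
  1 × C: 3 H
  1 × C: no H
  1 × N: 2 H
  1 × S: 1 H
  Total hydrogens = 9.

9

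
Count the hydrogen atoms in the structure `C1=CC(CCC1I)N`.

Hydrogens are implicit in SMILES; fill each atom to its normal valence:
  4 × C: 1 H each → 4
  2 × C: 2 H each → 4
  1 × I: no H
  1 × N: 2 H
  Total hydrogens = 10.

10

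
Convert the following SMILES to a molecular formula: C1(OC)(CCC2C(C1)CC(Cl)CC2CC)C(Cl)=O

C14H22Cl2O2

Heavy atoms from the SMILES: 14 C, 2 Cl, 2 O.
Implicit hydrogens by atom environment:
  6 × C: 2 H each → 12
  4 × C: 1 H each → 4
  2 × C: 3 H each → 6
  2 × C: no H
  2 × Cl: no H
  2 × O: no H
  Total hydrogens = 22.
Molecular formula: C14H22Cl2O2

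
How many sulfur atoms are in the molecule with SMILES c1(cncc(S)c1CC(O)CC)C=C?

The symbol for sulfur appears 1 time in the SMILES.

1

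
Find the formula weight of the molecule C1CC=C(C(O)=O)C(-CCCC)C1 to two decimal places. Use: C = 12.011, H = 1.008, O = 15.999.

Molecular formula: C11H18O2.
M = 11×12.011 + 18×1.008 + 2×15.999 = 182.26 g/mol.

182.26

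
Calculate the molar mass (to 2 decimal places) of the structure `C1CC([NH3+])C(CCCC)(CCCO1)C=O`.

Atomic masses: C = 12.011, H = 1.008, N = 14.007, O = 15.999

Molecular formula: C12H24NO2+.
M = 12×12.011 + 24×1.008 + 1×14.007 + 2×15.999 = 214.33 g/mol.

214.33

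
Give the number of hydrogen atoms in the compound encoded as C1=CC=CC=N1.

Hydrogens are implicit in SMILES; fill each atom to its normal valence:
  5 × C (aromatic): 1 H each → 5
  1 × N (aromatic): no H
  Total hydrogens = 5.

5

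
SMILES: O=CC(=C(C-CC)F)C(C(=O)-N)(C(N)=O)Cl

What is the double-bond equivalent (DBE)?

4

Molecular formula from the SMILES: C9H12ClFN2O3.
DoU = (2C + 2 + N − H − X)/2 = (2·9 + 2 + 2 − 12 − 2)/2 = 8/2 = 4.
(Structurally: 0 ring(s) + 4 π bond(s) = 4.)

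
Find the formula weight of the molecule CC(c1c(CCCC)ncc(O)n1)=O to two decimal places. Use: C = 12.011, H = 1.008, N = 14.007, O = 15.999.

Molecular formula: C10H14N2O2.
M = 10×12.011 + 14×1.008 + 2×14.007 + 2×15.999 = 194.23 g/mol.

194.23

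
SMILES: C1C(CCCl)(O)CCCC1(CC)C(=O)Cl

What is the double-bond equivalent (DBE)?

Molecular formula from the SMILES: C11H18Cl2O2.
DoU = (2C + 2 + N − H − X)/2 = (2·11 + 2 + 0 − 18 − 2)/2 = 4/2 = 2.
(Structurally: 1 ring(s) + 1 π bond(s) = 2.)

2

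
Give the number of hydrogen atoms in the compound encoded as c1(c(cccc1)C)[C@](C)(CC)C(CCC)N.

25

Hydrogens are implicit in SMILES; fill each atom to its normal valence:
  4 × C: 3 H each → 12
  4 × C (aromatic): 1 H each → 4
  3 × C: 2 H each → 6
  2 × C (aromatic): no H
  1 × C: 1 H
  1 × C: no H
  1 × N: 2 H
  Total hydrogens = 25.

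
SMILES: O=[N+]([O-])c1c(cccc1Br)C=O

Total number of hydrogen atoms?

4

Hydrogens are implicit in SMILES; fill each atom to its normal valence:
  3 × C (aromatic): 1 H each → 3
  3 × C (aromatic): no H
  2 × O: no H
  1 × Br: no H
  1 × C: 1 H
  1 × N (charge +1): no H
  1 × O (charge -1): no H
  Total hydrogens = 4.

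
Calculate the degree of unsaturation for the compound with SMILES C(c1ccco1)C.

Molecular formula from the SMILES: C6H8O.
DoU = (2C + 2 + N − H − X)/2 = (2·6 + 2 + 0 − 8 − 0)/2 = 6/2 = 3.
(Structurally: 1 ring(s) + 2 π bond(s) = 3.)

3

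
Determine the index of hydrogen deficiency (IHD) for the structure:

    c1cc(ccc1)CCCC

Molecular formula from the SMILES: C10H14.
DoU = (2C + 2 + N − H − X)/2 = (2·10 + 2 + 0 − 14 − 0)/2 = 8/2 = 4.
(Structurally: 1 ring(s) + 3 π bond(s) = 4.)

4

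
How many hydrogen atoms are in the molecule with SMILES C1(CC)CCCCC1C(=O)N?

17

Hydrogens are implicit in SMILES; fill each atom to its normal valence:
  5 × C: 2 H each → 10
  2 × C: 1 H each → 2
  1 × C: 3 H
  1 × C: no H
  1 × N: 2 H
  1 × O: no H
  Total hydrogens = 17.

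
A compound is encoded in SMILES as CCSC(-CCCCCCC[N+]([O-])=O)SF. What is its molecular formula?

Heavy atoms from the SMILES: 10 C, 1 F, 1 N, 2 O, 2 S.
Implicit hydrogens by atom environment:
  8 × C: 2 H each → 16
  2 × S: no H
  1 × C: 3 H
  1 × C: 1 H
  1 × F: no H
  1 × N (charge +1): no H
  1 × O: no H
  1 × O (charge -1): no H
  Total hydrogens = 20.
Molecular formula: C10H20FNO2S2

C10H20FNO2S2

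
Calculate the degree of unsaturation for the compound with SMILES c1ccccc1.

4

Molecular formula from the SMILES: C6H6.
DoU = (2C + 2 + N − H − X)/2 = (2·6 + 2 + 0 − 6 − 0)/2 = 8/2 = 4.
(Structurally: 1 ring(s) + 3 π bond(s) = 4.)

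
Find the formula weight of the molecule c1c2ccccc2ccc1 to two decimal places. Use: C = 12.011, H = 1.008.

128.17

Molecular formula: C10H8.
M = 10×12.011 + 8×1.008 = 128.17 g/mol.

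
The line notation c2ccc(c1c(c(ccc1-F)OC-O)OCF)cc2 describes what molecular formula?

Heavy atoms from the SMILES: 14 C, 2 F, 3 O.
Implicit hydrogens by atom environment:
  7 × C (aromatic): 1 H each → 7
  5 × C (aromatic): no H
  2 × C: 2 H each → 4
  2 × F: no H
  2 × O: no H
  1 × O: 1 H
  Total hydrogens = 12.
Molecular formula: C14H12F2O3

C14H12F2O3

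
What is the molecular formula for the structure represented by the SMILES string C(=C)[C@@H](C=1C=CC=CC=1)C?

C10H12

Heavy atoms from the SMILES: 10 C.
Implicit hydrogens by atom environment:
  5 × C (aromatic): 1 H each → 5
  2 × C: 1 H each → 2
  1 × C: 3 H
  1 × C: 2 H
  1 × C (aromatic): no H
  Total hydrogens = 12.
Molecular formula: C10H12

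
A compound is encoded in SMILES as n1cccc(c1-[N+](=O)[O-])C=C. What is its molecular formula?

C7H6N2O2

Heavy atoms from the SMILES: 7 C, 2 N, 2 O.
Implicit hydrogens by atom environment:
  3 × C (aromatic): 1 H each → 3
  2 × C (aromatic): no H
  1 × C: 2 H
  1 × C: 1 H
  1 × N (aromatic): no H
  1 × N (charge +1): no H
  1 × O: no H
  1 × O (charge -1): no H
  Total hydrogens = 6.
Molecular formula: C7H6N2O2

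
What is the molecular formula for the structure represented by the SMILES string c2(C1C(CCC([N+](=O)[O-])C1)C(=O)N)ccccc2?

Heavy atoms from the SMILES: 13 C, 2 N, 3 O.
Implicit hydrogens by atom environment:
  5 × C (aromatic): 1 H each → 5
  3 × C: 2 H each → 6
  3 × C: 1 H each → 3
  2 × O: no H
  1 × C (aromatic): no H
  1 × C: no H
  1 × N: 2 H
  1 × N (charge +1): no H
  1 × O (charge -1): no H
  Total hydrogens = 16.
Molecular formula: C13H16N2O3

C13H16N2O3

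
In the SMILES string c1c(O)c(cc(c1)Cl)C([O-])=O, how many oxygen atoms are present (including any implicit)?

The symbol for oxygen appears 3 times in the SMILES.

3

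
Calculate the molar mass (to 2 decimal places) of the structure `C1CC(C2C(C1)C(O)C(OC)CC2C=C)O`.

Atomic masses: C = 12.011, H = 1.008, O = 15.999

226.32

Molecular formula: C13H22O3.
M = 13×12.011 + 22×1.008 + 3×15.999 = 226.32 g/mol.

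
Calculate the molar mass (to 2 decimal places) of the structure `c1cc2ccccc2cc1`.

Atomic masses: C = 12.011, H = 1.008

Molecular formula: C10H8.
M = 10×12.011 + 8×1.008 = 128.17 g/mol.

128.17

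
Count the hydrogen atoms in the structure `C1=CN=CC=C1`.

5

Hydrogens are implicit in SMILES; fill each atom to its normal valence:
  5 × C (aromatic): 1 H each → 5
  1 × N (aromatic): no H
  Total hydrogens = 5.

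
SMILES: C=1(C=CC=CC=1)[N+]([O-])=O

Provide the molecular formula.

C6H5NO2

Heavy atoms from the SMILES: 6 C, 1 N, 2 O.
Implicit hydrogens by atom environment:
  5 × C (aromatic): 1 H each → 5
  1 × C (aromatic): no H
  1 × N (charge +1): no H
  1 × O: no H
  1 × O (charge -1): no H
  Total hydrogens = 5.
Molecular formula: C6H5NO2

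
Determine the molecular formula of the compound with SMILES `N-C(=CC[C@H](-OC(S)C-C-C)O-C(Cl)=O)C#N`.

Heavy atoms from the SMILES: 10 C, 1 Cl, 2 N, 3 O, 1 S.
Implicit hydrogens by atom environment:
  3 × C: 2 H each → 6
  3 × C: 1 H each → 3
  3 × C: no H
  3 × O: no H
  1 × C: 3 H
  1 × Cl: no H
  1 × N: 2 H
  1 × N: no H
  1 × S: 1 H
  Total hydrogens = 15.
Molecular formula: C10H15ClN2O3S

C10H15ClN2O3S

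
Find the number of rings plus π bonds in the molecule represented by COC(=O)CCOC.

1

Molecular formula from the SMILES: C5H10O3.
DoU = (2C + 2 + N − H − X)/2 = (2·5 + 2 + 0 − 10 − 0)/2 = 2/2 = 1.
(Structurally: 0 ring(s) + 1 π bond(s) = 1.)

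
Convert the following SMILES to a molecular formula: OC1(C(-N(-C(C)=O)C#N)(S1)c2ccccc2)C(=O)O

Heavy atoms from the SMILES: 12 C, 2 N, 4 O, 1 S.
Implicit hydrogens by atom environment:
  5 × C (aromatic): 1 H each → 5
  5 × C: no H
  2 × N: no H
  2 × O: 1 H each → 2
  2 × O: no H
  1 × C: 3 H
  1 × C (aromatic): no H
  1 × S: no H
  Total hydrogens = 10.
Molecular formula: C12H10N2O4S

C12H10N2O4S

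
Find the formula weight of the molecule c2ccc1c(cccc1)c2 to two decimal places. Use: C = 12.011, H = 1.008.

128.17

Molecular formula: C10H8.
M = 10×12.011 + 8×1.008 = 128.17 g/mol.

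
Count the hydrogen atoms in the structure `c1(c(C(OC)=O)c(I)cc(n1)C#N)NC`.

Hydrogens are implicit in SMILES; fill each atom to its normal valence:
  4 × C (aromatic): no H
  2 × C: 3 H each → 6
  2 × C: no H
  2 × O: no H
  1 × C (aromatic): 1 H
  1 × I: no H
  1 × N: 1 H
  1 × N (aromatic): no H
  1 × N: no H
  Total hydrogens = 8.

8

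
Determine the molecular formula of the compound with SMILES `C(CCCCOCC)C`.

C8H18O

Heavy atoms from the SMILES: 8 C, 1 O.
Implicit hydrogens by atom environment:
  6 × C: 2 H each → 12
  2 × C: 3 H each → 6
  1 × O: no H
  Total hydrogens = 18.
Molecular formula: C8H18O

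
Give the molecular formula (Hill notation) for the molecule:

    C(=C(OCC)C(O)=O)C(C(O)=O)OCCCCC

C12H20O6

Heavy atoms from the SMILES: 12 C, 6 O.
Implicit hydrogens by atom environment:
  5 × C: 2 H each → 10
  4 × O: no H
  3 × C: no H
  2 × C: 3 H each → 6
  2 × C: 1 H each → 2
  2 × O: 1 H each → 2
  Total hydrogens = 20.
Molecular formula: C12H20O6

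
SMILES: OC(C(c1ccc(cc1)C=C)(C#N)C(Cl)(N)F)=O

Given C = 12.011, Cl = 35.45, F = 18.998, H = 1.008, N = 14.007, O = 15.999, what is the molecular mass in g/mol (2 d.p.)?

268.67

Molecular formula: C12H10ClFN2O2.
M = 12×12.011 + 1×35.45 + 1×18.998 + 10×1.008 + 2×14.007 + 2×15.999 = 268.67 g/mol.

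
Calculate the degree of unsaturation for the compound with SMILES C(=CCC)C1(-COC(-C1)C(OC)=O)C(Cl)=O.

4

Molecular formula from the SMILES: C11H15ClO4.
DoU = (2C + 2 + N − H − X)/2 = (2·11 + 2 + 0 − 15 − 1)/2 = 8/2 = 4.
(Structurally: 1 ring(s) + 3 π bond(s) = 4.)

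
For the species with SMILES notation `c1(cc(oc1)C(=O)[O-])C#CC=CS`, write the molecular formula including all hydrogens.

C9H5O3S-

Heavy atoms from the SMILES: 9 C, 3 O, 1 S.
Implicit hydrogens by atom environment:
  3 × C: no H
  2 × C (aromatic): 1 H each → 2
  2 × C: 1 H each → 2
  2 × C (aromatic): no H
  1 × O (aromatic): no H
  1 × O: no H
  1 × O (charge -1): no H
  1 × S: 1 H
  Total hydrogens = 5.
Net charge -1.
Molecular formula: C9H5O3S-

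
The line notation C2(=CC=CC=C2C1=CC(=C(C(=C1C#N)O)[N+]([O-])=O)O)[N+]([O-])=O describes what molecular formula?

Heavy atoms from the SMILES: 13 C, 3 N, 6 O.
Implicit hydrogens by atom environment:
  7 × C (aromatic): no H
  5 × C (aromatic): 1 H each → 5
  2 × N (charge +1): no H
  2 × O: 1 H each → 2
  2 × O: no H
  2 × O (charge -1): no H
  1 × C: no H
  1 × N: no H
  Total hydrogens = 7.
Molecular formula: C13H7N3O6

C13H7N3O6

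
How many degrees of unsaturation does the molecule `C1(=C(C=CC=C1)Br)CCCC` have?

Molecular formula from the SMILES: C10H13Br.
DoU = (2C + 2 + N − H − X)/2 = (2·10 + 2 + 0 − 13 − 1)/2 = 8/2 = 4.
(Structurally: 1 ring(s) + 3 π bond(s) = 4.)

4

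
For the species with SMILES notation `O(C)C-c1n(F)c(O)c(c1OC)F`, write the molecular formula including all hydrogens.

Heavy atoms from the SMILES: 7 C, 2 F, 1 N, 3 O.
Implicit hydrogens by atom environment:
  4 × C (aromatic): no H
  2 × C: 3 H each → 6
  2 × F: no H
  2 × O: no H
  1 × C: 2 H
  1 × N (aromatic): no H
  1 × O: 1 H
  Total hydrogens = 9.
Molecular formula: C7H9F2NO3

C7H9F2NO3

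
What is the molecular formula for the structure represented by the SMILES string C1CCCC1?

Heavy atoms from the SMILES: 5 C.
Implicit hydrogens by atom environment:
  5 × C: 2 H each → 10
  Total hydrogens = 10.
Molecular formula: C5H10

C5H10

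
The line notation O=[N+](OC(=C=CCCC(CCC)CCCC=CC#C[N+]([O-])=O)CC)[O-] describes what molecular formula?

C18H26N2O5

Heavy atoms from the SMILES: 18 C, 2 N, 5 O.
Implicit hydrogens by atom environment:
  8 × C: 2 H each → 16
  4 × C: 1 H each → 4
  4 × C: no H
  3 × O: no H
  2 × C: 3 H each → 6
  2 × N (charge +1): no H
  2 × O (charge -1): no H
  Total hydrogens = 26.
Molecular formula: C18H26N2O5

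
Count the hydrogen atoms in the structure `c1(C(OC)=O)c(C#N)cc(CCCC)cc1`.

15

Hydrogens are implicit in SMILES; fill each atom to its normal valence:
  3 × C: 2 H each → 6
  3 × C (aromatic): 1 H each → 3
  3 × C (aromatic): no H
  2 × C: 3 H each → 6
  2 × C: no H
  2 × O: no H
  1 × N: no H
  Total hydrogens = 15.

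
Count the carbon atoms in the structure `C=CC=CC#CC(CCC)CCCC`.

The symbol for carbon appears 14 times in the SMILES.

14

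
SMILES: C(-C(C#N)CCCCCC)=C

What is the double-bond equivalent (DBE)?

3

Molecular formula from the SMILES: C10H17N.
DoU = (2C + 2 + N − H − X)/2 = (2·10 + 2 + 1 − 17 − 0)/2 = 6/2 = 3.
(Structurally: 0 ring(s) + 3 π bond(s) = 3.)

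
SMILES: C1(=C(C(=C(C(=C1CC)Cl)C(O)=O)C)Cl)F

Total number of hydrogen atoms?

9

Hydrogens are implicit in SMILES; fill each atom to its normal valence:
  6 × C (aromatic): no H
  2 × C: 3 H each → 6
  2 × Cl: no H
  1 × C: 2 H
  1 × C: no H
  1 × F: no H
  1 × O: 1 H
  1 × O: no H
  Total hydrogens = 9.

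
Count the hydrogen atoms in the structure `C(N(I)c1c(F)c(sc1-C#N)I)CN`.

Hydrogens are implicit in SMILES; fill each atom to its normal valence:
  4 × C (aromatic): no H
  2 × C: 2 H each → 4
  2 × I: no H
  2 × N: no H
  1 × C: no H
  1 × F: no H
  1 × N: 2 H
  1 × S (aromatic): no H
  Total hydrogens = 6.

6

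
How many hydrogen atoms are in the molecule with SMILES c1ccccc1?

6

Hydrogens are implicit in SMILES; fill each atom to its normal valence:
  6 × C (aromatic): 1 H each → 6
  Total hydrogens = 6.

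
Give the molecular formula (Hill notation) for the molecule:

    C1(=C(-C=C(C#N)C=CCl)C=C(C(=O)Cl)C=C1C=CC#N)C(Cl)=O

C16H7Cl3N2O2

Heavy atoms from the SMILES: 16 C, 3 Cl, 2 N, 2 O.
Implicit hydrogens by atom environment:
  5 × C: 1 H each → 5
  5 × C: no H
  4 × C (aromatic): no H
  3 × Cl: no H
  2 × C (aromatic): 1 H each → 2
  2 × N: no H
  2 × O: no H
  Total hydrogens = 7.
Molecular formula: C16H7Cl3N2O2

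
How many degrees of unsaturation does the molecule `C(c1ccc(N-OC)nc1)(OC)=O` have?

Molecular formula from the SMILES: C8H10N2O3.
DoU = (2C + 2 + N − H − X)/2 = (2·8 + 2 + 2 − 10 − 0)/2 = 10/2 = 5.
(Structurally: 1 ring(s) + 4 π bond(s) = 5.)

5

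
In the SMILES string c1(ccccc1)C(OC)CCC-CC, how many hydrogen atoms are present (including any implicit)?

20

Hydrogens are implicit in SMILES; fill each atom to its normal valence:
  5 × C (aromatic): 1 H each → 5
  4 × C: 2 H each → 8
  2 × C: 3 H each → 6
  1 × C: 1 H
  1 × C (aromatic): no H
  1 × O: no H
  Total hydrogens = 20.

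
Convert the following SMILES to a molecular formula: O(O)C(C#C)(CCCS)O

C6H10O3S

Heavy atoms from the SMILES: 6 C, 3 O, 1 S.
Implicit hydrogens by atom environment:
  3 × C: 2 H each → 6
  2 × C: no H
  2 × O: 1 H each → 2
  1 × C: 1 H
  1 × O: no H
  1 × S: 1 H
  Total hydrogens = 10.
Molecular formula: C6H10O3S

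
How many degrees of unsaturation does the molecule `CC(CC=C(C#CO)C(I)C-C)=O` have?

4

Molecular formula from the SMILES: C10H13IO2.
DoU = (2C + 2 + N − H − X)/2 = (2·10 + 2 + 0 − 13 − 1)/2 = 8/2 = 4.
(Structurally: 0 ring(s) + 4 π bond(s) = 4.)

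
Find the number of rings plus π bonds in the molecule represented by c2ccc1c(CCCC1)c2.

Molecular formula from the SMILES: C10H12.
DoU = (2C + 2 + N − H − X)/2 = (2·10 + 2 + 0 − 12 − 0)/2 = 10/2 = 5.
(Structurally: 2 ring(s) + 3 π bond(s) = 5.)

5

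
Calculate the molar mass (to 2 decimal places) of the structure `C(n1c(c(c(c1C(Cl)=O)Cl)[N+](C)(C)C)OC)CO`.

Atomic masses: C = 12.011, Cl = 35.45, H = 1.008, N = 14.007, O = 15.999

296.17

Molecular formula: C11H17Cl2N2O3+.
M = 11×12.011 + 2×35.45 + 17×1.008 + 2×14.007 + 3×15.999 = 296.17 g/mol.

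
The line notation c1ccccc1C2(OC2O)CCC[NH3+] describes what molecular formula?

C11H16NO2+

Heavy atoms from the SMILES: 11 C, 1 N, 2 O.
Implicit hydrogens by atom environment:
  5 × C (aromatic): 1 H each → 5
  3 × C: 2 H each → 6
  1 × C: 1 H
  1 × C: no H
  1 × C (aromatic): no H
  1 × N (charge +1): 3 H
  1 × O: 1 H
  1 × O: no H
  Total hydrogens = 16.
Net charge +1.
Molecular formula: C11H16NO2+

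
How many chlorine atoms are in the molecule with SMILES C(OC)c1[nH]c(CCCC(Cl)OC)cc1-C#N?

1

The symbol for chlorine appears 1 time in the SMILES.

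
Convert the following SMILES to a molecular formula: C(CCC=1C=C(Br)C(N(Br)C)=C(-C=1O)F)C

Heavy atoms from the SMILES: 2 Br, 11 C, 1 F, 1 N, 1 O.
Implicit hydrogens by atom environment:
  5 × C (aromatic): no H
  3 × C: 2 H each → 6
  2 × Br: no H
  2 × C: 3 H each → 6
  1 × C (aromatic): 1 H
  1 × F: no H
  1 × N: no H
  1 × O: 1 H
  Total hydrogens = 14.
Molecular formula: C11H14Br2FNO

C11H14Br2FNO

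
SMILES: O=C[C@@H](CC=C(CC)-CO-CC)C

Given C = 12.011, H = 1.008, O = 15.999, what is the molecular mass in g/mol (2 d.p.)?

184.28

Molecular formula: C11H20O2.
M = 11×12.011 + 20×1.008 + 2×15.999 = 184.28 g/mol.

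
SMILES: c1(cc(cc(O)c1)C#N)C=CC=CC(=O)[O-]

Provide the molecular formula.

Heavy atoms from the SMILES: 12 C, 1 N, 3 O.
Implicit hydrogens by atom environment:
  4 × C: 1 H each → 4
  3 × C (aromatic): 1 H each → 3
  3 × C (aromatic): no H
  2 × C: no H
  1 × N: no H
  1 × O: 1 H
  1 × O: no H
  1 × O (charge -1): no H
  Total hydrogens = 8.
Net charge -1.
Molecular formula: C12H8NO3-

C12H8NO3-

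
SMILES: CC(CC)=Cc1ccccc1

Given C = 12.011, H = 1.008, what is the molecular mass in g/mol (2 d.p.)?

146.23

Molecular formula: C11H14.
M = 11×12.011 + 14×1.008 = 146.23 g/mol.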